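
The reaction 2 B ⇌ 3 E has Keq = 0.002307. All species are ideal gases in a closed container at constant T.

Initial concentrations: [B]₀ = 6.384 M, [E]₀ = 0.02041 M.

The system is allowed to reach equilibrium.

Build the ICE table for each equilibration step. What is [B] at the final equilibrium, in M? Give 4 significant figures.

[B]_eq = 6.103 M

Q₀ = 2.0861e-07 vs Keq = 0.002307 ⇒ Q<K, forward
Step 1:
                  B         E
  init        6.384   0.02041
  Δ         -0.2806    0.4209
  eq          6.103    0.4413
  solve Keq expr → x = 0.1403; check Q = 0.002307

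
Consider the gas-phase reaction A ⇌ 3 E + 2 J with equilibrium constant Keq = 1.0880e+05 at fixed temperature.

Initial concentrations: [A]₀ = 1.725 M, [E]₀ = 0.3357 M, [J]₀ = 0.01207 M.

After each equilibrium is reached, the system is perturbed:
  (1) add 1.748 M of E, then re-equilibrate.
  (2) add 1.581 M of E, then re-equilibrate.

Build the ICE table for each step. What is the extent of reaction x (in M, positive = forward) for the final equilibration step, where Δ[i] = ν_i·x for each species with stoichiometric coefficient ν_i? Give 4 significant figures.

Q₀ = 3.1951e-06 vs Keq = 1.0880e+05 ⇒ Q<K, forward
Step 1:
                  A         E         J
  init        1.725    0.3357   0.01207
  Δ          -1.707     5.122     3.415
  eq        0.01755     5.458     3.427
  solve Keq expr → x = 1.707; check Q = 1.0880e+05
Then add 1.748 M of E.
Step 2:
                  A         E         J
  init      0.01755     7.206     3.427
  Δ         0.02085  -0.06254  -0.04169
  eq         0.0384     7.144     3.385
  solve Keq expr → x = -0.02085; check Q = 1.0880e+05
Then add 1.581 M of E.
Step 3:
                  A         E         J
  init       0.0384     8.725     3.385
  Δ         0.02741  -0.08223  -0.05482
  eq        0.06581     8.642      3.33
  solve Keq expr → x = -0.02741; check Q = 1.0880e+05

x = -0.02741 M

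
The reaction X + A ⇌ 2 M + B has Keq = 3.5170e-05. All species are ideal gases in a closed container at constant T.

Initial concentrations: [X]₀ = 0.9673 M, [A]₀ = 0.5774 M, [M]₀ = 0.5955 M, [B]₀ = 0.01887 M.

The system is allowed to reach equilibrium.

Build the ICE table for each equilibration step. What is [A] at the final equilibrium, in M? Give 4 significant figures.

Q₀ = 0.01198 vs Keq = 3.5170e-05 ⇒ Q>K, reverse
Step 1:
                  X         A         M         B
  init       0.9673    0.5774    0.5955   0.01887
  Δ          0.0188    0.0188  -0.03761   -0.0188
  eq         0.9861    0.5962    0.5579 6.6434e-05
  solve Keq expr → x = -0.0188; check Q = 3.5170e-05

[A]_eq = 0.5962 M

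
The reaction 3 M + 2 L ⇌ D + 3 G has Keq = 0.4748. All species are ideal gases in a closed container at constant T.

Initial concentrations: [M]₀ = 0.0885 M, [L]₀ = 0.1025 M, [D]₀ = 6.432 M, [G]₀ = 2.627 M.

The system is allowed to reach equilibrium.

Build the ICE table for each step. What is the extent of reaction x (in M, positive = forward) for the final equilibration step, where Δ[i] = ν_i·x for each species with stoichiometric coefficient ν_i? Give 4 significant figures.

Q₀ = 1.6012e+07 vs Keq = 0.4748 ⇒ Q>K, reverse
Step 1:
                    M           L           D           G
  I            0.0885      0.1025       6.432       2.627
  C              1.72       1.146     -0.5732       -1.72
  E             1.808       1.249       5.859      0.9074
  solve Keq expr → x = -0.5732; check Q = 0.4748

x = -0.5732 M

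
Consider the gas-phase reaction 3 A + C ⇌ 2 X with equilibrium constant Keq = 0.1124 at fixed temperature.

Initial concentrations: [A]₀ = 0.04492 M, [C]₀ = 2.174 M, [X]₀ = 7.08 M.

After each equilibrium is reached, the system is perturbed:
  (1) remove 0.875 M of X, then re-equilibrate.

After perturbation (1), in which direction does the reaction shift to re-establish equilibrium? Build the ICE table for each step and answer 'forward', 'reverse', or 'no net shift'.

Direction: forward

Q₀ = 2.5438e+05 vs Keq = 0.1124 ⇒ Q>K, reverse
Step 1:
                   A          C          X
  I          0.04492      2.174       7.08
  C            3.748      1.249     -2.498
  E            3.793      3.423      4.582
  solve Keq expr → x = -1.249; check Q = 0.1124
Then remove 0.875 M of X.
Step 2:
                   A          C          X
  I            3.793      3.423      3.707
  C          -0.3321    -0.1107     0.2214
  E             3.46      3.313      3.928
  solve Keq expr → x = 0.1107; check Q = 0.1124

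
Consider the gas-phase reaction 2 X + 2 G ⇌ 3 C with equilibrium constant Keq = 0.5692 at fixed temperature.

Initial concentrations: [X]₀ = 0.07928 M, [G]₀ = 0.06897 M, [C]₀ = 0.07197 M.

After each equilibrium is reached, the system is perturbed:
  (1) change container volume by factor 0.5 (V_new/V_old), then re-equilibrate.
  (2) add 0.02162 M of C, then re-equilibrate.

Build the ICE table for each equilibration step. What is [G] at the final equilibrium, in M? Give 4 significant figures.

Q₀ = 12.47 vs Keq = 0.5692 ⇒ Q>K, reverse
Step 1:
                    X           G           C
  init        0.07928     0.06897     0.07197
  Δ           0.02327     0.02327     -0.0349
  eq           0.1025     0.09224     0.03707
  solve Keq expr → x = -0.01163; check Q = 0.5692
Then change container volume by factor 0.5 (V_new/V_old).
Step 2:
                    X           G           C
  init         0.2051      0.1845     0.07413
  Δ          -0.00902    -0.00902     0.01353
  eq           0.1961      0.1755     0.08766
  solve Keq expr → x = 0.00451; check Q = 0.5692
Then add 0.02162 M of C.
Step 3:
                    X           G           C
  init         0.1961      0.1755      0.1093
  Δ           0.01012     0.01012    -0.01518
  eq           0.2062      0.1856     0.09411
  solve Keq expr → x = -0.005059; check Q = 0.5692

[G]_eq = 0.1856 M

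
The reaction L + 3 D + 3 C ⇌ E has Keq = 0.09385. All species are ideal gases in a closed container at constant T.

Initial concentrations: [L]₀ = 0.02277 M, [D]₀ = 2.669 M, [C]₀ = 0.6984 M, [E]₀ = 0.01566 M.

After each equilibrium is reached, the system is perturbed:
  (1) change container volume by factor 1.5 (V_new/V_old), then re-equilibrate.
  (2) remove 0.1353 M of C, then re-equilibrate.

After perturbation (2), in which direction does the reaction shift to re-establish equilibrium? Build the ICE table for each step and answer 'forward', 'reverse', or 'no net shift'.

Direction: reverse

Q₀ = 0.1062 vs Keq = 0.09385 ⇒ Q>K, reverse
Step 1:
                    L           D           C           E
  I           0.02277       2.669      0.6984     0.01566
  C        9.8660e-04     0.00296     0.00296 -9.8660e-04
  E           0.02376       2.672      0.7014     0.01467
  solve Keq expr → x = -9.8660e-04; check Q = 0.09385
Then change container volume by factor 1.5 (V_new/V_old).
Step 2:
                    L           D           C           E
  I           0.01584       1.781      0.4676    0.009782
  C          0.008198      0.0246      0.0246   -0.008198
  E           0.02404       1.806      0.4922    0.001584
  solve Keq expr → x = -0.008198; check Q = 0.09385
Then remove 0.1353 M of C.
Step 3:
                    L           D           C           E
  I           0.02404       1.806      0.3569    0.001584
  C        9.3851e-04    0.002816    0.002816 -9.3851e-04
  E           0.02497       1.809      0.3597  6.4537e-04
  solve Keq expr → x = -9.3851e-04; check Q = 0.09385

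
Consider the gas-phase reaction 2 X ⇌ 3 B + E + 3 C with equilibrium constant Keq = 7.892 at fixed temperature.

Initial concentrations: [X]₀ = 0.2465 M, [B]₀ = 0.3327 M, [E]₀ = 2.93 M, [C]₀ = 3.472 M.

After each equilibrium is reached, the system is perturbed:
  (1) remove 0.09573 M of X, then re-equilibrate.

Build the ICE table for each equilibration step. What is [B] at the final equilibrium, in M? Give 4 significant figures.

[B]_eq = 0.1715 M

Q₀ = 74.32 vs Keq = 7.892 ⇒ Q>K, reverse
Step 1:
                  X         B         E         C
  Initial    0.2465    0.3327      2.93     3.472
  Change    0.08748   -0.1312  -0.04374   -0.1312
  Equil       0.334    0.2015     2.886     3.341
  solve Keq expr → x = -0.04374; check Q = 7.892
Then remove 0.09573 M of X.
Step 2:
                  X         B         E         C
  Initial    0.2382    0.2015     2.886     3.341
  Change       0.02  -0.03001     -0.01  -0.03001
  Equil      0.2582    0.1715     2.876     3.311
  solve Keq expr → x = -0.01; check Q = 7.892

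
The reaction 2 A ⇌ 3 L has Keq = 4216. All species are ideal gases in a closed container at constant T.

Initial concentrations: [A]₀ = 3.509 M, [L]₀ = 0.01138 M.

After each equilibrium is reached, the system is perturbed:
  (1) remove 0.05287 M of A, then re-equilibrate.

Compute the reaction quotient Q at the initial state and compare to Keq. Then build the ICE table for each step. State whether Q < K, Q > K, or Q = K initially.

Q₀ = 1.1969e-07 vs Keq = 4216 ⇒ Q<K, forward
Step 1:
                   A          L
  I            3.509    0.01138
  C           -3.336      5.004
  E            0.173      5.015
  solve Keq expr → x = 1.668; check Q = 4216
Then remove 0.05287 M of A.
Step 2:
                   A          L
  I           0.1201      5.015
  C          0.04908   -0.07361
  E           0.1692      4.942
  solve Keq expr → x = -0.02454; check Q = 4216

Q₀ = 1.1969e-07; Q < K (proceeds forward)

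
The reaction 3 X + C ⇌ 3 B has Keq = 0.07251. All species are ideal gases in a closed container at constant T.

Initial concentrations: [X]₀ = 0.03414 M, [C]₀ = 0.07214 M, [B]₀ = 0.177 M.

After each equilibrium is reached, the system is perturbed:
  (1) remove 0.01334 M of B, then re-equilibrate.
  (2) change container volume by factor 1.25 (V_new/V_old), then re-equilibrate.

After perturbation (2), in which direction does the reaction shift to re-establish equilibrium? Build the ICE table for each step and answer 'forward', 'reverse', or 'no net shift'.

Direction: reverse

Q₀ = 1932 vs Keq = 0.07251 ⇒ Q>K, reverse
Step 1:
                    X           C           B
  Initial     0.03414     0.07214       0.177
  Change       0.1411     0.04702     -0.1411
  Equil        0.1752      0.1192     0.03595
  solve Keq expr → x = -0.04702; check Q = 0.07251
Then remove 0.01334 M of B.
Step 2:
                    X           C           B
  Initial      0.1752      0.1192     0.02261
  Change     -0.01078   -0.003595     0.01078
  Equil        0.1644      0.1156     0.03339
  solve Keq expr → x = 0.003595; check Q = 0.07251
Then change container volume by factor 1.25 (V_new/V_old).
Step 3:
                    X           C           B
  Initial      0.1315     0.09245     0.02671
  Change     0.001571  5.2379e-04   -0.001571
  Equil        0.1331     0.09297     0.02514
  solve Keq expr → x = -5.2379e-04; check Q = 0.07251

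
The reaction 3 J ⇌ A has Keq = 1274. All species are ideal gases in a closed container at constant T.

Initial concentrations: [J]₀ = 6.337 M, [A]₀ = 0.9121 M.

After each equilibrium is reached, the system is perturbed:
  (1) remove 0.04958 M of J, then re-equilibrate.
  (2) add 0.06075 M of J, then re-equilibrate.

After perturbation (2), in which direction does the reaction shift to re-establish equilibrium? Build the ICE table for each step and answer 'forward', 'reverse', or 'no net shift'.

Q₀ = 0.003584 vs Keq = 1274 ⇒ Q<K, forward
Step 1:
                    J           A
  Initial       6.337      0.9121
  Change       -6.204       2.068
  Equil        0.1327        2.98
  solve Keq expr → x = 2.068; check Q = 1274
Then remove 0.04958 M of J.
Step 2:
                    J           A
  Initial     0.08317        2.98
  Change      0.04934    -0.01645
  Equil        0.1325       2.964
  solve Keq expr → x = -0.01645; check Q = 1274
Then add 0.06075 M of J.
Step 3:
                    J           A
  Initial      0.1933       2.964
  Change     -0.06045     0.02015
  Equil        0.1328       2.984
  solve Keq expr → x = 0.02015; check Q = 1274

Direction: forward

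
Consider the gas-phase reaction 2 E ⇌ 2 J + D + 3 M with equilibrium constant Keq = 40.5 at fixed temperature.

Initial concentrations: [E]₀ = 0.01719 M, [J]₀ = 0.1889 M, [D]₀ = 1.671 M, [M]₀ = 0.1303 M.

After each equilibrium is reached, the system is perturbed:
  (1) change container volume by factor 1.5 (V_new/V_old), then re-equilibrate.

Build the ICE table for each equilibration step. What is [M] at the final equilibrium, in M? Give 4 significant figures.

[M]_eq = 0.1029 M

Q₀ = 0.4464 vs Keq = 40.5 ⇒ Q<K, forward
Step 1:
                    E           J           D           M
  I           0.01719      0.1889       1.671      0.1303
  C          -0.01472     0.01472    0.007362     0.02209
  E          0.002466      0.2036       1.678      0.1524
  solve Keq expr → x = 0.007362; check Q = 40.5
Then change container volume by factor 1.5 (V_new/V_old).
Step 2:
                    E           J           D           M
  I          0.001644      0.1357       1.119      0.1016
  C       -8.9371e-04  8.9371e-04  4.4685e-04    0.001341
  E        7.5018e-04      0.1366       1.119      0.1029
  solve Keq expr → x = 4.4685e-04; check Q = 40.5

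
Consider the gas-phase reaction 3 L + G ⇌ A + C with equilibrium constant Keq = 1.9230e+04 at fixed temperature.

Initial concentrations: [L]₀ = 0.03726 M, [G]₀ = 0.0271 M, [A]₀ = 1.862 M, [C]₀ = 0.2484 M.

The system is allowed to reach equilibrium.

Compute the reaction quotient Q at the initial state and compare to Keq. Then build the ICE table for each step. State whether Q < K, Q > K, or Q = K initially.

Q₀ = 3.2994e+05; Q > K (proceeds reverse)

Q₀ = 3.2994e+05 vs Keq = 1.9230e+04 ⇒ Q>K, reverse
Step 1:
                    L           G           A           C
  Initial     0.03726      0.0271       1.862      0.2484
  Change      0.04404     0.01468    -0.01468    -0.01468
  Equil        0.0813     0.04178       1.847      0.2337
  solve Keq expr → x = -0.01468; check Q = 1.9230e+04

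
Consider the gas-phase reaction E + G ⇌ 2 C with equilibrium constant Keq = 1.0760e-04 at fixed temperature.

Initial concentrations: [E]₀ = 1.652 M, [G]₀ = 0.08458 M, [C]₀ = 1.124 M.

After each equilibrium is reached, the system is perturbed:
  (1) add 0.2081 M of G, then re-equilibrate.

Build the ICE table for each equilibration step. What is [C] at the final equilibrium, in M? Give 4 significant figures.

[C]_eq = 0.01419 M

Q₀ = 9.042 vs Keq = 1.0760e-04 ⇒ Q>K, reverse
Step 1:
                  E         G         C
  init        1.652   0.08458     1.124
  Δ          0.5558    0.5558    -1.112
  eq          2.208    0.6404   0.01233
  solve Keq expr → x = -0.5558; check Q = 1.0760e-04
Then add 0.2081 M of G.
Step 2:
                  E         G         C
  init        2.208    0.8485   0.01233
  Δ       -9.2628e-04 -9.2628e-04  0.001853
  eq          2.207    0.8476   0.01419
  solve Keq expr → x = 9.2628e-04; check Q = 1.0760e-04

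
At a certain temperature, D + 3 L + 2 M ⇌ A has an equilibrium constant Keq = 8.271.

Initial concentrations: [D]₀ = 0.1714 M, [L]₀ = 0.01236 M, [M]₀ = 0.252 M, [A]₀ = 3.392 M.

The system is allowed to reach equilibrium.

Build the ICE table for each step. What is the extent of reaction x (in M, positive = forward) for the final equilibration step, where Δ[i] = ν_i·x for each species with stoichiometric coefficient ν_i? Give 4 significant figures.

Q₀ = 1.6504e+08 vs Keq = 8.271 ⇒ Q>K, reverse
Step 1:
                   D          L          M          A
  init        0.1714    0.01236      0.252      3.392
  Δ            0.322     0.9661     0.6441     -0.322
  eq          0.4934     0.9785     0.8961       3.07
  solve Keq expr → x = -0.322; check Q = 8.271

x = -0.322 M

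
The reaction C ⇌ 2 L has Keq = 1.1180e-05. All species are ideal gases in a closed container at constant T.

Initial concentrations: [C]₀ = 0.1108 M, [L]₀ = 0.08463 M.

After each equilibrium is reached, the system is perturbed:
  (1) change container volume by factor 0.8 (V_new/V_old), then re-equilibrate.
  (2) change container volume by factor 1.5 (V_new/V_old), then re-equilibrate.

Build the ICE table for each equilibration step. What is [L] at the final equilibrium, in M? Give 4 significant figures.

Q₀ = 0.06464 vs Keq = 1.1180e-05 ⇒ Q>K, reverse
Step 1:
                   C          L
  init        0.1108    0.08463
  Δ          0.04166   -0.08332
  eq          0.1525   0.001306
  solve Keq expr → x = -0.04166; check Q = 1.1180e-05
Then change container volume by factor 0.8 (V_new/V_old).
Step 2:
                   C          L
  init        0.1906   0.001632
  Δ       8.5981e-05 -1.7196e-04
  eq          0.1907    0.00146
  solve Keq expr → x = -8.5981e-05; check Q = 1.1180e-05
Then change container volume by factor 1.5 (V_new/V_old).
Step 3:
                   C          L
  init        0.1271 9.7334e-04
  Δ       -1.0912e-04 2.1824e-04
  eq           0.127   0.001192
  solve Keq expr → x = 1.0912e-04; check Q = 1.1180e-05

[L]_eq = 0.001192 M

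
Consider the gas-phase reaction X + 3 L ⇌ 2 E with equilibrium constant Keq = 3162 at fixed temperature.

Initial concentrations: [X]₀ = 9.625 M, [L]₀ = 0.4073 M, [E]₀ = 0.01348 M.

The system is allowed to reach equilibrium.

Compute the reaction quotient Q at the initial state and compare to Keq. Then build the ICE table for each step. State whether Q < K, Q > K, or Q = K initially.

Q₀ = 2.7941e-04; Q < K (proceeds forward)

Q₀ = 2.7941e-04 vs Keq = 3162 ⇒ Q<K, forward
Step 1:
                    X           L           E
  init          9.625      0.4073     0.01348
  Δ           -0.1312     -0.3937      0.2624
  eq            9.494     0.01364      0.2759
  solve Keq expr → x = 0.1312; check Q = 3162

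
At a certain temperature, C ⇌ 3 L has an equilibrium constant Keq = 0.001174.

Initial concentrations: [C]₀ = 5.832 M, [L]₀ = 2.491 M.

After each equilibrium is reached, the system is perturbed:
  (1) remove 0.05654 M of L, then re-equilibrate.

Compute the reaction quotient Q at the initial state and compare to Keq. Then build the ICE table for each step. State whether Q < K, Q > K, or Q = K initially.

Q₀ = 2.65 vs Keq = 0.001174 ⇒ Q>K, reverse
Step 1:
                  C         L
  init        5.832     2.491
  Δ          0.7644    -2.293
  eq          6.596    0.1978
  solve Keq expr → x = -0.7644; check Q = 0.001174
Then remove 0.05654 M of L.
Step 2:
                  C         L
  init        6.596    0.1413
  Δ        -0.01878   0.05635
  eq          6.578    0.1977
  solve Keq expr → x = 0.01878; check Q = 0.001174

Q₀ = 2.65; Q > K (proceeds reverse)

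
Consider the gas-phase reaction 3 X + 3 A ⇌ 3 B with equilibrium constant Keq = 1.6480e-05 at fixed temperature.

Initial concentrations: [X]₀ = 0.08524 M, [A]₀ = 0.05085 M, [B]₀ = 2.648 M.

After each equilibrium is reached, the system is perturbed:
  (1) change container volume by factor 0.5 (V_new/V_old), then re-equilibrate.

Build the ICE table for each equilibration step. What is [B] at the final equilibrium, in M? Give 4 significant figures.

[B]_eq = 0.5953 M

Q₀ = 2.2801e+08 vs Keq = 1.6480e-05 ⇒ Q>K, reverse
Step 1:
                  X         A         B
  init      0.08524   0.05085     2.648
  Δ           2.482     2.482    -2.482
  eq          2.568     2.533    0.1655
  solve Keq expr → x = -0.8275; check Q = 1.6480e-05
Then change container volume by factor 0.5 (V_new/V_old).
Step 2:
                  X         A         B
  init        5.135     5.067    0.3311
  Δ         -0.2642   -0.2642    0.2642
  eq          4.871     4.802    0.5953
  solve Keq expr → x = 0.08808; check Q = 1.6480e-05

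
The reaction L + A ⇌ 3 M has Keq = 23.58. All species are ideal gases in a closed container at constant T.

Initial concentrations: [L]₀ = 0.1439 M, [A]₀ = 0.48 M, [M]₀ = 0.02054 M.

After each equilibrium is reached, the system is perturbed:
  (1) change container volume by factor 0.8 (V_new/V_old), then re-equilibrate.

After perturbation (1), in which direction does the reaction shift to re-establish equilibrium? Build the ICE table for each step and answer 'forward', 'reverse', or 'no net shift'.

Direction: reverse

Q₀ = 1.2546e-04 vs Keq = 23.58 ⇒ Q<K, forward
Step 1:
                  L         A         M
  Initial    0.1439      0.48   0.02054
  Change    -0.1345   -0.1345    0.4036
  Equil    0.009367    0.3455    0.4241
  solve Keq expr → x = 0.1345; check Q = 23.58
Then change container volume by factor 0.8 (V_new/V_old).
Step 2:
                  L         A         M
  Initial   0.01171    0.4318    0.5302
  Change   0.002291  0.002291 -0.006873
  Equil       0.014    0.4341    0.5233
  solve Keq expr → x = -0.002291; check Q = 23.58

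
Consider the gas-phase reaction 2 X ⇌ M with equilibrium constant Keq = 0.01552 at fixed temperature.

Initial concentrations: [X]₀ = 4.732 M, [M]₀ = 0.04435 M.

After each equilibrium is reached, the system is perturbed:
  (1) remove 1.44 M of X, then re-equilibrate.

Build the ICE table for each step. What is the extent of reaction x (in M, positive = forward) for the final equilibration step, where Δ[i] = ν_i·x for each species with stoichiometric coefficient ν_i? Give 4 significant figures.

x = -0.1336 M

Q₀ = 0.001981 vs Keq = 0.01552 ⇒ Q<K, forward
Step 1:
                    X           M
  I             4.732     0.04435
  C           -0.4741       0.237
  E             4.258      0.2814
  solve Keq expr → x = 0.237; check Q = 0.01552
Then remove 1.44 M of X.
Step 2:
                    X           M
  I             2.818      0.2814
  C            0.2673     -0.1336
  E             3.085      0.1477
  solve Keq expr → x = -0.1336; check Q = 0.01552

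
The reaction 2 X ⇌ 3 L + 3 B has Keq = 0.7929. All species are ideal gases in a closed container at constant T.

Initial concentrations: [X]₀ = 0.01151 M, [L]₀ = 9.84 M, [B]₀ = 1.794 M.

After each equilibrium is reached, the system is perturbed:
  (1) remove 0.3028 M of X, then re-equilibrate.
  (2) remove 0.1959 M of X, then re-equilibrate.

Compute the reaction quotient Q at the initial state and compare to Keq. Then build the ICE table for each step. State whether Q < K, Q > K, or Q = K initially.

Q₀ = 4.1524e+07 vs Keq = 0.7929 ⇒ Q>K, reverse
Step 1:
                    X           L           B
  I           0.01151        9.84       1.794
  C             1.114      -1.671      -1.671
  E             1.126       8.169      0.1226
  solve Keq expr → x = -0.5571; check Q = 0.7929
Then remove 0.3028 M of X.
Step 2:
                    X           L           B
  I             0.823       8.169      0.1226
  C           0.01446    -0.02168    -0.02168
  E            0.8374       8.147      0.1009
  solve Keq expr → x = -0.007228; check Q = 0.7929
Then remove 0.1959 M of X.
Step 3:
                    X           L           B
  I            0.6415       8.147      0.1009
  C           0.01025    -0.01537    -0.01537
  E            0.6518       8.132     0.08556
  solve Keq expr → x = -0.005123; check Q = 0.7929

Q₀ = 4.1524e+07; Q > K (proceeds reverse)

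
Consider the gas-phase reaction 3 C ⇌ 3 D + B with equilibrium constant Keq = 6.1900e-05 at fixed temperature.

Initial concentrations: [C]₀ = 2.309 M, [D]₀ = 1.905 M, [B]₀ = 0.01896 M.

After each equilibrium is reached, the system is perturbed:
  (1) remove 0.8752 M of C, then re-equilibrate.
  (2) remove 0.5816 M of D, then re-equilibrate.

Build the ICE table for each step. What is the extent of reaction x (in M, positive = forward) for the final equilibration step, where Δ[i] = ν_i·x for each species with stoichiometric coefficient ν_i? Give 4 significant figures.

Q₀ = 0.01065 vs Keq = 6.1900e-05 ⇒ Q>K, reverse
Step 1:
                   C          D          B
  I            2.309      1.905    0.01896
  C          0.05649   -0.05649   -0.01883
  E            2.365      1.849 1.2971e-04
  solve Keq expr → x = -0.01883; check Q = 6.1900e-05
Then remove 0.8752 M of C.
Step 2:
                   C          D          B
  I             1.49      1.849 1.2971e-04
  C       2.9173e-04 -2.9173e-04 -9.7244e-05
  E            1.491      1.848 3.2471e-05
  solve Keq expr → x = -9.7244e-05; check Q = 6.1900e-05
Then remove 0.5816 M of D.
Step 3:
                   C          D          B
  I            1.491      1.267 3.2471e-05
  C       -2.0497e-04 2.0497e-04 6.8322e-05
  E             1.49      1.267 1.0079e-04
  solve Keq expr → x = 6.8322e-05; check Q = 6.1900e-05

x = 6.8322e-05 M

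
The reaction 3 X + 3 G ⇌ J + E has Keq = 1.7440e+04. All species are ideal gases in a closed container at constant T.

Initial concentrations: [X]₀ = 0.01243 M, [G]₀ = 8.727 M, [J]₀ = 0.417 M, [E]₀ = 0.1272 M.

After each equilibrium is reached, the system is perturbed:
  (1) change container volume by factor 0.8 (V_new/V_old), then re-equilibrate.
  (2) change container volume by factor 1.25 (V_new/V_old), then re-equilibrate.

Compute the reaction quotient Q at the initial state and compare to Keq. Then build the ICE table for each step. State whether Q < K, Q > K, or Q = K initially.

Q₀ = 41.55; Q < K (proceeds forward)

Q₀ = 41.55 vs Keq = 1.7440e+04 ⇒ Q<K, forward
Step 1:
                   X          G          J          E
  init       0.01243      8.727      0.417     0.1272
  Δ         -0.01075   -0.01075   0.003583   0.003583
  eq        0.001682      8.716     0.4206     0.1308
  solve Keq expr → x = 0.003583; check Q = 1.7440e+04
Then change container volume by factor 0.8 (V_new/V_old).
Step 2:
                   X          G          J          E
  init      0.002103       10.9     0.5257     0.1635
  Δ       -5.4040e-04 -5.4040e-04 1.8013e-04 1.8013e-04
  eq        0.001563      10.89     0.5259     0.1637
  solve Keq expr → x = 1.8013e-04; check Q = 1.7440e+04
Then change container volume by factor 1.25 (V_new/V_old).
Step 3:
                   X          G          J          E
  init       0.00125      8.716     0.4207     0.1309
  Δ       4.3232e-04 4.3232e-04 -1.4411e-04 -1.4411e-04
  eq        0.001682      8.716     0.4206     0.1308
  solve Keq expr → x = -1.4411e-04; check Q = 1.7440e+04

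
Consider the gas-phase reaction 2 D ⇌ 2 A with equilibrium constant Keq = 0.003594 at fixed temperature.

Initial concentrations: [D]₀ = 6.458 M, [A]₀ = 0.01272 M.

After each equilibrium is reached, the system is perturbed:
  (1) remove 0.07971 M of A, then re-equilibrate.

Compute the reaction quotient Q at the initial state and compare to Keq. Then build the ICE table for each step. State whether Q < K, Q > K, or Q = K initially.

Q₀ = 3.8795e-06 vs Keq = 0.003594 ⇒ Q<K, forward
Step 1:
                    D           A
  Initial       6.458     0.01272
  Change      -0.3533      0.3533
  Equil         6.105       0.366
  solve Keq expr → x = 0.1766; check Q = 0.003594
Then remove 0.07971 M of A.
Step 2:
                    D           A
  Initial       6.105      0.2863
  Change      -0.0752      0.0752
  Equil          6.03      0.3615
  solve Keq expr → x = 0.0376; check Q = 0.003594

Q₀ = 3.8795e-06; Q < K (proceeds forward)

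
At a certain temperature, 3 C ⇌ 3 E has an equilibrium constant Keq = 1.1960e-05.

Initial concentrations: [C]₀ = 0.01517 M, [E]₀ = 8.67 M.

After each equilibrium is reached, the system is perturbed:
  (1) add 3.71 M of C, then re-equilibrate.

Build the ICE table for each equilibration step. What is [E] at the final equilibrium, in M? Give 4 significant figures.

Q₀ = 1.8668e+08 vs Keq = 1.1960e-05 ⇒ Q>K, reverse
Step 1:
                   C          E
  Initial    0.01517       8.67
  Change       8.476     -8.476
  Equil        8.491     0.1942
  solve Keq expr → x = -2.825; check Q = 1.1960e-05
Then add 3.71 M of C.
Step 2:
                   C          E
  Initial       12.2     0.1942
  Change    -0.08295    0.08295
  Equil        12.12     0.2771
  solve Keq expr → x = 0.02765; check Q = 1.1960e-05

[E]_eq = 0.2771 M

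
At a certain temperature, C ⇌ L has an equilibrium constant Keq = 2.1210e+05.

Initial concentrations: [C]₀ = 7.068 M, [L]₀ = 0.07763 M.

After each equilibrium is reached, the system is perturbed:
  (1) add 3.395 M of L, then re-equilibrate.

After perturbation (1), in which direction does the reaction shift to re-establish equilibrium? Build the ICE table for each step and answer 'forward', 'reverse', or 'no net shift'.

Direction: reverse

Q₀ = 0.01098 vs Keq = 2.1210e+05 ⇒ Q<K, forward
Step 1:
                    C           L
  init          7.068     0.07763
  Δ            -7.068       7.068
  eq       3.3690e-05       7.146
  solve Keq expr → x = 7.068; check Q = 2.1210e+05
Then add 3.395 M of L.
Step 2:
                    C           L
  init     3.3690e-05       10.54
  Δ        1.6007e-05 -1.6007e-05
  eq       4.9696e-05       10.54
  solve Keq expr → x = -1.6007e-05; check Q = 2.1210e+05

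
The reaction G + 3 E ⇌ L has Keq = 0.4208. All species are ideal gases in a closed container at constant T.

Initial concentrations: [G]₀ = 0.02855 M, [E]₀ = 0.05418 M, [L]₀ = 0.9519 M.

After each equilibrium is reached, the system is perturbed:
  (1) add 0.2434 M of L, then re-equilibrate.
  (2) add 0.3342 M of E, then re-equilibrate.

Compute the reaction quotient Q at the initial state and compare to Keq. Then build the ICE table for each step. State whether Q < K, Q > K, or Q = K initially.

Q₀ = 2.0964e+05; Q > K (proceeds reverse)

Q₀ = 2.0964e+05 vs Keq = 0.4208 ⇒ Q>K, reverse
Step 1:
                  G         E         L
  init      0.02855   0.05418    0.9519
  Δ            0.44      1.32     -0.44
  eq         0.4686     1.374    0.5119
  solve Keq expr → x = -0.44; check Q = 0.4208
Then add 0.2434 M of L.
Step 2:
                  G         E         L
  init       0.4686     1.374    0.7553
  Δ         0.04017    0.1205  -0.04017
  eq         0.5088     1.495    0.7151
  solve Keq expr → x = -0.04017; check Q = 0.4208
Then add 0.3342 M of E.
Step 3:
                  G         E         L
  init       0.5088     1.829    0.7151
  Δ        -0.06978   -0.2094   0.06978
  eq          0.439      1.62    0.7849
  solve Keq expr → x = 0.06978; check Q = 0.4208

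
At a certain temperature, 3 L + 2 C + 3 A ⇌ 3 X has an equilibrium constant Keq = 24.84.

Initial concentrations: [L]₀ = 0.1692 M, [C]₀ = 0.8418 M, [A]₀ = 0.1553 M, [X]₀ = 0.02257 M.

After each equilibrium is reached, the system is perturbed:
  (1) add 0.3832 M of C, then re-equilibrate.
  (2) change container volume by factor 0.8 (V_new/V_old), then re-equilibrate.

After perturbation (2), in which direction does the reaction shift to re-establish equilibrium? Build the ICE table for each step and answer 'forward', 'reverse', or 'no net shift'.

Direction: forward

Q₀ = 0.8943 vs Keq = 24.84 ⇒ Q<K, forward
Step 1:
                  L         C         A         X
  init       0.1692    0.8418    0.1553   0.02257
  Δ        -0.02538  -0.01692  -0.02538   0.02538
  eq         0.1438    0.8249    0.1299   0.04795
  solve Keq expr → x = 0.00846; check Q = 24.84
Then add 0.3832 M of C.
Step 2:
                  L         C         A         X
  init       0.1438     1.208    0.1299   0.04795
  Δ       -0.007301 -0.004868 -0.007301  0.007301
  eq         0.1365     1.203    0.1226   0.05525
  solve Keq expr → x = 0.002434; check Q = 24.84
Then change container volume by factor 0.8 (V_new/V_old).
Step 3:
                  L         C         A         X
  init       0.1706     1.504    0.1533   0.06907
  Δ        -0.01407  -0.00938  -0.01407   0.01407
  eq         0.1566     1.495    0.1392   0.08313
  solve Keq expr → x = 0.00469; check Q = 24.84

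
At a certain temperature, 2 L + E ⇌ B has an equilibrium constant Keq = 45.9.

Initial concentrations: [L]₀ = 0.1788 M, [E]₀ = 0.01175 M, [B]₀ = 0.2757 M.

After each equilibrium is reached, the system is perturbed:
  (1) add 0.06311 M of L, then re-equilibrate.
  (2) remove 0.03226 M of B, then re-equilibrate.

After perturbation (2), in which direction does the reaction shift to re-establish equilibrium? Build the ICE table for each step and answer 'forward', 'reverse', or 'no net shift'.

Direction: forward

Q₀ = 733.9 vs Keq = 45.9 ⇒ Q>K, reverse
Step 1:
                    L           E           B
  Initial      0.1788     0.01175      0.2757
  Change       0.1014     0.05069    -0.05069
  Equil        0.2802     0.06244       0.225
  solve Keq expr → x = -0.05069; check Q = 45.9
Then add 0.06311 M of L.
Step 2:
                    L           E           B
  Initial      0.3433     0.06244       0.225
  Change     -0.02378    -0.01189     0.01189
  Equil        0.3195     0.05055      0.2369
  solve Keq expr → x = 0.01189; check Q = 45.9
Then remove 0.03226 M of B.
Step 3:
                    L           E           B
  Initial      0.3195     0.05055      0.2046
  Change    -0.007687   -0.003844    0.003844
  Equil        0.3118     0.04671      0.2085
  solve Keq expr → x = 0.003844; check Q = 45.9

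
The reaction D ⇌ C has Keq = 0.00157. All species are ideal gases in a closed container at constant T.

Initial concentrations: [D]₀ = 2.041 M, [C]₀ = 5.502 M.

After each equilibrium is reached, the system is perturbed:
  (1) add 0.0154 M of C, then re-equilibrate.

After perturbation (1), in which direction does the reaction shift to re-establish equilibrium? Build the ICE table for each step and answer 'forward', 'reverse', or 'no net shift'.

Q₀ = 2.696 vs Keq = 0.00157 ⇒ Q>K, reverse
Step 1:
                    D           C
  I             2.041       5.502
  C              5.49       -5.49
  E             7.531     0.01182
  solve Keq expr → x = -5.49; check Q = 0.00157
Then add 0.0154 M of C.
Step 2:
                    D           C
  I             7.531     0.02722
  C           0.01538    -0.01538
  E             7.547     0.01185
  solve Keq expr → x = -0.01538; check Q = 0.00157

Direction: reverse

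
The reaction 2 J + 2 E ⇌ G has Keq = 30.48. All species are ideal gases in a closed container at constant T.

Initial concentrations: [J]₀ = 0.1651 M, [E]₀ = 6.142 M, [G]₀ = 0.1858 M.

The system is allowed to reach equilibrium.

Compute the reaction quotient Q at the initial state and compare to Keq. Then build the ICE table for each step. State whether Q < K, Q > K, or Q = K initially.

Q₀ = 0.1807 vs Keq = 30.48 ⇒ Q<K, forward
Step 1:
                   J          E          G
  init        0.1651      6.142     0.1858
  Δ          -0.1497    -0.1497    0.07483
  eq         0.01543      5.992     0.2606
  solve Keq expr → x = 0.07483; check Q = 30.48

Q₀ = 0.1807; Q < K (proceeds forward)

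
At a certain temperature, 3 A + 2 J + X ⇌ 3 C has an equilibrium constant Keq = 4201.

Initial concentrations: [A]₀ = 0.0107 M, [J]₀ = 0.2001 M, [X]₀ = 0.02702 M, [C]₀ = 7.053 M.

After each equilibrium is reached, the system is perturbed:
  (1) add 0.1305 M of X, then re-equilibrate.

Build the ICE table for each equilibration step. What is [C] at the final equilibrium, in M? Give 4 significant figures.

Q₀ = 2.6472e+11 vs Keq = 4201 ⇒ Q>K, reverse
Step 1:
                   A          J          X          C
  Initial     0.0107     0.2001    0.02702      7.053
  Change      0.7496     0.4998     0.2499    -0.7496
  Equil       0.7603     0.6999     0.2769      6.303
  solve Keq expr → x = -0.2499; check Q = 4201
Then add 0.1305 M of X.
Step 2:
                   A          J          X          C
  Initial     0.7603     0.6999     0.4074      6.303
  Change    -0.05251   -0.03501    -0.0175    0.05251
  Equil       0.7078     0.6649     0.3899      6.356
  solve Keq expr → x = 0.0175; check Q = 4201

[C]_eq = 6.356 M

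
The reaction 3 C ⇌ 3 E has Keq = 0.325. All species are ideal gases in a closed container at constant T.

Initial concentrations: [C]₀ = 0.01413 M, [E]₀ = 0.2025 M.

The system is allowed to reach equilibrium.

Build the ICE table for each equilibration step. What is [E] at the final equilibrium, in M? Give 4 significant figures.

Q₀ = 2943 vs Keq = 0.325 ⇒ Q>K, reverse
Step 1:
                   C          E
  init       0.01413     0.2025
  Δ           0.1142    -0.1142
  eq          0.1284    0.08826
  solve Keq expr → x = -0.03808; check Q = 0.325

[E]_eq = 0.08826 M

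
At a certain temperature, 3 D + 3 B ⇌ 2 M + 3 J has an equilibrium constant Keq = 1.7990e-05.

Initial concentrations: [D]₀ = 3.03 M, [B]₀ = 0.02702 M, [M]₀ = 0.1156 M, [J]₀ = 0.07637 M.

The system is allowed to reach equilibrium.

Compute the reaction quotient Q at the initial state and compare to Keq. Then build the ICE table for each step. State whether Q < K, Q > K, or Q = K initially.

Q₀ = 0.01085 vs Keq = 1.7990e-05 ⇒ Q>K, reverse
Step 1:
                  D         B         M         J
  Initial      3.03   0.02702    0.1156   0.07637
  Change    0.04594   0.04594  -0.03063  -0.04594
  Equil       3.076   0.07296   0.08497   0.03043
  solve Keq expr → x = -0.01531; check Q = 1.7990e-05

Q₀ = 0.01085; Q > K (proceeds reverse)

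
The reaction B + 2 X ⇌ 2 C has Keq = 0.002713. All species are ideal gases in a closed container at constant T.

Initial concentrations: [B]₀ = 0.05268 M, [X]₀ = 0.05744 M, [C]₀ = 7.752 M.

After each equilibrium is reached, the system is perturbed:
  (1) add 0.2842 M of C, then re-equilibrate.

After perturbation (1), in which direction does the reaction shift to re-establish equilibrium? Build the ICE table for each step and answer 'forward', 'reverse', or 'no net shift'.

Direction: reverse

Q₀ = 3.4574e+05 vs Keq = 0.002713 ⇒ Q>K, reverse
Step 1:
                  B         X         C
  init      0.05268   0.05744     7.752
  Δ           3.526     7.052    -7.052
  eq          3.578     7.109    0.7005
  solve Keq expr → x = -3.526; check Q = 0.002713
Then add 0.2842 M of C.
Step 2:
                  B         X         C
  init        3.578     7.109    0.9847
  Δ          0.1237    0.2474   -0.2474
  eq          3.702     7.356    0.7373
  solve Keq expr → x = -0.1237; check Q = 0.002713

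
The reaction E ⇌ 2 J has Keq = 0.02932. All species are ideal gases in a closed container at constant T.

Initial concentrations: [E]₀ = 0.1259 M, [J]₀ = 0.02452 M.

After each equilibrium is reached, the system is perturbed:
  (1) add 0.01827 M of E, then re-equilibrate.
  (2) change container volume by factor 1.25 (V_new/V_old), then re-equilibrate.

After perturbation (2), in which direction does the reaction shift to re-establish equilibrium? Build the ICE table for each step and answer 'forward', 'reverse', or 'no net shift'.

Q₀ = 0.004775 vs Keq = 0.02932 ⇒ Q<K, forward
Step 1:
                  E         J
  I          0.1259   0.02452
  C        -0.01611   0.03222
  E          0.1098   0.05674
  solve Keq expr → x = 0.01611; check Q = 0.02932
Then add 0.01827 M of E.
Step 2:
                  E         J
  I          0.1281   0.05674
  C       -0.002026  0.004052
  E           0.126   0.06079
  solve Keq expr → x = 0.002026; check Q = 0.02932
Then change container volume by factor 1.25 (V_new/V_old).
Step 3:
                  E         J
  I          0.1008   0.04863
  C       -0.002527  0.005054
  E          0.0983   0.05369
  solve Keq expr → x = 0.002527; check Q = 0.02932

Direction: forward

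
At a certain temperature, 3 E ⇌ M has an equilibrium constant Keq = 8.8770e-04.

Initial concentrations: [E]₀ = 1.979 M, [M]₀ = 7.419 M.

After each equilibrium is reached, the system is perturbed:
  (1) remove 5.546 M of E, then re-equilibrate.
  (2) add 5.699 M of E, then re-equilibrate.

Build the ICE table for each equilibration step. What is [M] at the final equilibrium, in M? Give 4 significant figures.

[M]_eq = 3.082 M

Q₀ = 0.9572 vs Keq = 8.8770e-04 ⇒ Q>K, reverse
Step 1:
                   E          M
  I            1.979      7.419
  C            13.11      -4.37
  E            15.09      3.049
  solve Keq expr → x = -4.37; check Q = 8.8770e-04
Then remove 5.546 M of E.
Step 2:
                   E          M
  I            9.542      3.049
  C            3.389      -1.13
  E            12.93       1.92
  solve Keq expr → x = -1.13; check Q = 8.8770e-04
Then add 5.699 M of E.
Step 3:
                   E          M
  I            18.63       1.92
  C           -3.488      1.163
  E            15.14      3.082
  solve Keq expr → x = 1.163; check Q = 8.8770e-04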